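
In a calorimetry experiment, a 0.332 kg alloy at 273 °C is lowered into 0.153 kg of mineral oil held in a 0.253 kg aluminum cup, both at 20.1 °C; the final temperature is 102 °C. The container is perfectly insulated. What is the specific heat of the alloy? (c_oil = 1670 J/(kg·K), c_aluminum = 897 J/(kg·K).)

Let T be the final temperature. ΣQ_i = 0:
0.332×c×(102 − 273) + 0.153×1670×(102 − 20.1) + 0.253×897×(102 − 20.1) = 0
-56.77 c = -39513
c = -39513/-56.77 ≈ 696 J/(kg·K)

c ≈ 696 J/(kg·K)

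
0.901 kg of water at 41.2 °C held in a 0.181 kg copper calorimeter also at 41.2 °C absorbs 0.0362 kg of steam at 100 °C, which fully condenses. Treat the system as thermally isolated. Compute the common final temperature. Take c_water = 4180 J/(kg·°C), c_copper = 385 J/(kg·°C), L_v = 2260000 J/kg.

Heat gained plus heat lost sum to zero:
steam→water at 100 °C releases m L_v = 0.0362·2260000 = 81812
  condensate cools 100→T: 0.0362·4180·(T − 100) = 151.32(T − 100)
  original water: 3766.2(T − 41.2)
  copper cup: 0.181·385·(T − 41.2) = 69.69(T − 41.2)
3987.2 T = 81812 + 15132 + 158038 = 254981
T ≈ 63.95 °C (< 100 °C, so full condensation is consistent).

T_f ≈ 64.0 °C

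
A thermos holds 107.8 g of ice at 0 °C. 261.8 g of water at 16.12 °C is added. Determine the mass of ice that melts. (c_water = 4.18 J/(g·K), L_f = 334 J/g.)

m_melted ≈ 52.8 g

Cooling the water to 0 °C releases 261.8·4.18·16.12 = 17641 J.
Melting all 107.8 g of ice would need 107.8·334 = 36005 J.
Since 17641 < 36005 J, not all the ice melts; equilibrium is at 0 °C.
m_melted·334 = 17641  ⇒  m_melted ≈ 52.82 g.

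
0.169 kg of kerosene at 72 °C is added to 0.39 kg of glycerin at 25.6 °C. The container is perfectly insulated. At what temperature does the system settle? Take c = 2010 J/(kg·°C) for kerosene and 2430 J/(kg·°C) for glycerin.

T_f = Σ m_i c_i T_i / Σ m_i c_i:
T_f = (339.69·72 + 947.7·25.6) / (339.69 + 947.7)
    = 48719 / 1287.4 ≈ 37.84 °C

T_f ≈ 37.8 °C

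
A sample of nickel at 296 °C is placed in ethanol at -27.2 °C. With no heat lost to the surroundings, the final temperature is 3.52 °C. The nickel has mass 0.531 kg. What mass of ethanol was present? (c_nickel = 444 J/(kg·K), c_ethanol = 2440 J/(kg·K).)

|Q_nickel| = |Q_ethanol|:
0.531·444·(296 − 3.52) = m·2440·(3.52 − (-27.2))
74957 m = 68956  ⇒  m ≈ 0.9199 kg

m ≈ 0.92 kg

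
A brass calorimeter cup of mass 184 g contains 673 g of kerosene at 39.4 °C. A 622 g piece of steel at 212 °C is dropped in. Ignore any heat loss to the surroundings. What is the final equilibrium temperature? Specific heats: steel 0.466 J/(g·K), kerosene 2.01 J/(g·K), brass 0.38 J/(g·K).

T_f is the heat-capacity-weighted average of the initial temperatures:
T_f = (289.85·212 + 1352.7·39.4 + 69.92·39.4) / (289.85 + 1352.7 + 69.92)
    = 117501 / 1712.5 ≈ 68.61 °C

T_f ≈ 68.6 °C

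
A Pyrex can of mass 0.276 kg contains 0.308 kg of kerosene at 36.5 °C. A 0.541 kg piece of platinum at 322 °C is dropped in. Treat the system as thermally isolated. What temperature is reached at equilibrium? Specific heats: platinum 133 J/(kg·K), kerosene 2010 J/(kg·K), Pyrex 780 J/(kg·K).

T_f ≈ 59.2 °C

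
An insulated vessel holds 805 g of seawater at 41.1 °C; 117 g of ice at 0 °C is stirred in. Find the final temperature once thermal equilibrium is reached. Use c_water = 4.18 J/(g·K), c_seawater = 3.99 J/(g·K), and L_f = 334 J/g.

T_f ≈ 25.1 °C

Heat gained plus heat lost sum to zero:
melt ice: 117·334 = 39078; warm the meltwater: 489.06 T; seawater cools: 805·3.99·(T − 41.1) = 3212(T − 41.1)
3701 T = 132011 − 39078 = 92933
T ≈ 25.11 °C — above 0 °C, consistent with complete melting.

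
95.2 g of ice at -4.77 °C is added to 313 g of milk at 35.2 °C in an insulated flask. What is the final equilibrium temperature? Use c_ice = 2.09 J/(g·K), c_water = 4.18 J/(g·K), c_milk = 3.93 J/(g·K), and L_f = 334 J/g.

T_f ≈ 6.5 °C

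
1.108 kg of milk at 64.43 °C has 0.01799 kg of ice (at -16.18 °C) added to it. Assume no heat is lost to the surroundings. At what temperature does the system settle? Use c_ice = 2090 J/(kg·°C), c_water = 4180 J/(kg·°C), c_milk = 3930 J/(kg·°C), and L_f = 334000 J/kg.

T_f ≈ 61.8 °C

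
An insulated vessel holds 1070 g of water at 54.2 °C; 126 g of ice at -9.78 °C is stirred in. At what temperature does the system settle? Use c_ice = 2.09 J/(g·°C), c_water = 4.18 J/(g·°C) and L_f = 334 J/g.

Setting the total heat transfer to zero:
warm ice to 0 °C: 126·2.09·(0 − (-9.78)) = 2575.5
  latent heat to melt: 126·334 = 42084
  warm the meltwater: 526.68 T
  water: 4472.6(T − 54.2)
4999.3 T = 242415 − 44659 = 197755
T ≈ 39.56 °C — above 0 °C, consistent with complete melting.

T_f ≈ 39.6 °C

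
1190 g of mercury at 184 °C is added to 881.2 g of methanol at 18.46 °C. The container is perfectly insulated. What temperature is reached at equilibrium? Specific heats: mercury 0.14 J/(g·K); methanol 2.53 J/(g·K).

Let T be the final temperature. ΣQ_i = 0:
1190·0.14·(T − 184) + 881.2·2.53·(T − 18.46) = 0
2396 T = 71810
T ≈ 29.97 °C

T_f ≈ 30.0 °C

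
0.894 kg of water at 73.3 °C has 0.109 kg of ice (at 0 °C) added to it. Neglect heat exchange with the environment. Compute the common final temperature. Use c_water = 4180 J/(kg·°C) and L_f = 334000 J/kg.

T_f ≈ 56.7 °C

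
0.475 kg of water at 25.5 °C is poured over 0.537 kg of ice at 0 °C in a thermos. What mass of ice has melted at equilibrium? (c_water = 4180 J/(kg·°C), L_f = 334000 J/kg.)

m_melted ≈ 0.152 kg

Water can give up m c ΔT = 0.475·4180·25.5 = 50630 J before reaching 0 °C.
To melt every bit of ice: 0.537·334000 = 179358 J.
That's not enough to melt it all — equilibrium is at 0 °C with ice remaining.
m_melt = 50630 / L_f = 0.1516 kg.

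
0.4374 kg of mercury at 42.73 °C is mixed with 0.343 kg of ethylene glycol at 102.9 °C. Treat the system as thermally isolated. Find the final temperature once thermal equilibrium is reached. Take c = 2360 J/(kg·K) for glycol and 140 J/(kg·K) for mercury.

T_f ≈ 98.7 °C

Let T be the final temperature. ΣQ_i = 0:
0.343×2360×(T − 102.9) + 0.4374×140×(T − 42.73) = 0
870.72 T = 85912
T = 85912 / 870.72 = 98.7 °C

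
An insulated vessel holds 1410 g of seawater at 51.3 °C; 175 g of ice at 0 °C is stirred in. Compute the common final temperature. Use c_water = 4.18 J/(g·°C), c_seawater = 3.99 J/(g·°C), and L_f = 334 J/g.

Setting the total heat transfer to zero:
fusion: m_ice L_f = 175×334 = 58450; warm the meltwater: 731.5 T; seawater: 5625.9(T − 51.3)
6357.4 T = 288609 − 58450 = 230159
T ≈ 36.20 °C — above 0 °C, consistent with complete melting.

T_f ≈ 36.2 °C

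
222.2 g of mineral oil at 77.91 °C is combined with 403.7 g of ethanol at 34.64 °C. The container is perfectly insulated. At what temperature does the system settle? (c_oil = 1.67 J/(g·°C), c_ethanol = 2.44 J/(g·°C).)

|Q_oil| = |Q_ethanol|:
222.2×1.67×(77.91 − T) = 403.7×2.44×(T − 34.64)
371.07(77.91 − T) = 985.03(T − 34.64)
1356.1 T = 63032  ⇒  T ≈ 46.48 °C

T_f ≈ 46.5 °C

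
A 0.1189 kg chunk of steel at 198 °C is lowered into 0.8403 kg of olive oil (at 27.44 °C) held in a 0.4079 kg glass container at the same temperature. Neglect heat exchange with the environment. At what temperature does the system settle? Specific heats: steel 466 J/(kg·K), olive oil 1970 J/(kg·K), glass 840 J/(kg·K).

With ΣQ=0 the equilibrium temperature is the m·c-weighted mean:
T_f = (55.41·198 + 1655.4·27.44 + 342.64·27.44) / (55.41 + 1655.4 + 342.64)
    = 65797 / 2053.4 ≈ 32.04 °C

T_f ≈ 32.0 °C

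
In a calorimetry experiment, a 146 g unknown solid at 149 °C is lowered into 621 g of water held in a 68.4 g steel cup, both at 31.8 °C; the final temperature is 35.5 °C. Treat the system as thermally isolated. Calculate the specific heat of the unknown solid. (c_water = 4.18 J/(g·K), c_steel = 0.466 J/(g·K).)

c ≈ 0.587 J/(g·K)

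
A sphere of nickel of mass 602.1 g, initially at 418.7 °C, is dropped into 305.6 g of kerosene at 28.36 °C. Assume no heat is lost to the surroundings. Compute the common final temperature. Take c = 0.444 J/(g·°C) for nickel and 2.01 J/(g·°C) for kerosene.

Heat lost by the nickel equals heat gained by the kerosene:
602.1*0.444*(418.7 − T) = 305.6*2.01*(T − 28.36)
267.33(418.7 − T) = 614.26(T − 28.36)
881.59 T = 129352  ⇒  T ≈ 146.73 °C

T_f ≈ 146.7 °C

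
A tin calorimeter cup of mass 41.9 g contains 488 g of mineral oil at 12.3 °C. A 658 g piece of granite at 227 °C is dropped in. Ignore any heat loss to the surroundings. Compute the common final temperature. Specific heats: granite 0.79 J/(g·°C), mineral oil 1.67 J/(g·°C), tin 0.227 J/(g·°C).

Conservation of energy gives ΣQ = 0:
658*0.79*(T − 227) + 488*1.67*(T − 12.3) + 41.9*0.227*(T − 12.3) = 0
519.82(T − 227) + 814.96(T − 12.3) + 9.511(T − 12.3) = 0
1344.3 T = 128140
T = 128140/1344.3 ≈ 95.32 °C

T_f ≈ 95.3 °C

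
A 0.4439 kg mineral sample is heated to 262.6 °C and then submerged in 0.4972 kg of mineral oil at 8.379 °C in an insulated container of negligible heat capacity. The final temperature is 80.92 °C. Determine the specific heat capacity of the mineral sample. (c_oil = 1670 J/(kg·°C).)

c ≈ 747 J/(kg·°C)

Let T be the final temperature. ΣQ_i = 0:
0.4439·c·(80.92 − 262.6) + 0.4972·1670·(80.92 − 8.379) = 0
-80.65 c = -60233
c = -60233/-80.65 ≈ 746.9 J/(kg·°C)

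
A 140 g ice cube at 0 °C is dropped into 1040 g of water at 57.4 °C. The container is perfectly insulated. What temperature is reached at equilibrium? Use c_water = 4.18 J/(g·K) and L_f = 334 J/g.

T_f ≈ 41.1 °C

Energy conservation, ΣQ = 0:
fusion: m_ice L_f = 140·334 = 46760
  warm the meltwater: 585.2 T
  water: 4347.2(T − 57.4)
4932.4 T = 249529 − 46760 = 202769
T ≈ 41.11 °C. Since T > 0 °C, the all-ice-melts assumption holds.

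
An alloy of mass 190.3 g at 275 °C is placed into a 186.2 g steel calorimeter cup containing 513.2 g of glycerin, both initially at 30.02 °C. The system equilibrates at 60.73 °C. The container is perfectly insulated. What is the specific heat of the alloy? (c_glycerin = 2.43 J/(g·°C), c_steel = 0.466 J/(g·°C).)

c ≈ 1 J/(g·°C)

Taking heat into each body as positive, Σ m c ΔT = 0:
190.3×c×(60.73 − 275) + 513.2×2.43×(60.73 − 30.02) + 186.2×0.466×(60.73 − 30.02) = 0
-40776 c = -40962
c = -40962/-40776 ≈ 1.005 J/(g·°C)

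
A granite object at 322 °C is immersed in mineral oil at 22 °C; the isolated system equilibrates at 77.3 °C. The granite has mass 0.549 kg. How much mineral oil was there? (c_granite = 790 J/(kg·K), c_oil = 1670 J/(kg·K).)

m ≈ 1.15 kg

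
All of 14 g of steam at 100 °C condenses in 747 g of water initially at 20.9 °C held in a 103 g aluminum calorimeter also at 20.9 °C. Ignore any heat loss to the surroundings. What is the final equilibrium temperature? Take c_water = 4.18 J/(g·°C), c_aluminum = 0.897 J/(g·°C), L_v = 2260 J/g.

Taking heat into each body as positive, Σ m c ΔT = 0:
steam→water at 100 °C releases m L_v = 14×2260 = 31640
  condensed water 100 °C→T: 58.52(T − 100)
  water warms: 747×4.18×(T − 20.9) = 3122.5(T − 20.9)
  aluminum cup: 103×0.897×(T − 20.9) = 92.39(T − 20.9)
3273.4 T = 31640 + 5852 + 67190 = 104682
T ≈ 31.98 °C — below 100 °C, confirming all the steam condensed.

T_f ≈ 32.0 °C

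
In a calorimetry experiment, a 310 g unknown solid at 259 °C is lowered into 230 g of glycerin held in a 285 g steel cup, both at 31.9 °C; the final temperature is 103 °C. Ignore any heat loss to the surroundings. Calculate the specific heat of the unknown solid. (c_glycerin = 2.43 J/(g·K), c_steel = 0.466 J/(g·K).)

Taking heat into each body as positive, Σ m c ΔT = 0:
310·c·(103 − 259) + 230·2.43·(103 − 31.9) + 285·0.466·(103 − 31.9) = 0
-48360 c = -49181
c = -49181/-48360 ≈ 1.017 J/(g·K)

c ≈ 1.02 J/(g·K)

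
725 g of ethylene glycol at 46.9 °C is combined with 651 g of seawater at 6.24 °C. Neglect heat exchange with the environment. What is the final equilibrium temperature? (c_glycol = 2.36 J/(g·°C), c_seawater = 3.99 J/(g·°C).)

T_f ≈ 22.4 °C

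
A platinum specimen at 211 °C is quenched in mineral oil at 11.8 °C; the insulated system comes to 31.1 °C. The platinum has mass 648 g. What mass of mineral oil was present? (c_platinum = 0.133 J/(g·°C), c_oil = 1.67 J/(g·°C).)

m ≈ 481 g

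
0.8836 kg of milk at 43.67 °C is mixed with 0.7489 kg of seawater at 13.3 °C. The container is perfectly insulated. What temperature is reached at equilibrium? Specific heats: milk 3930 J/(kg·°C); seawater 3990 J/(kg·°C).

T_f = Σ m_i c_i T_i / Σ m_i c_i:
T_f = (3472.5×43.67 + 2988.1×13.3) / (3472.5 + 2988.1)
    = 191388 / 6460.7 ≈ 29.62 °C

T_f ≈ 29.6 °C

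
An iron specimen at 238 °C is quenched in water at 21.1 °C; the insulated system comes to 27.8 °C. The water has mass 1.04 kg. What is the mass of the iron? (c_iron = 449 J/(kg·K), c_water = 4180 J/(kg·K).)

Heat lost by the iron = heat gained by the water:
m×449×(238 − 27.8) = 1.04×4180×(27.8 − 21.1)
94380 m = 29126  ⇒  m ≈ 0.3086 kg

m ≈ 0.309 kg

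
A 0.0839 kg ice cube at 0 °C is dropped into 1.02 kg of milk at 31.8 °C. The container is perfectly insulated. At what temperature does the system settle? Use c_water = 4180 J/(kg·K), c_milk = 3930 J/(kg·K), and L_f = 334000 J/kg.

T_f ≈ 22.8 °C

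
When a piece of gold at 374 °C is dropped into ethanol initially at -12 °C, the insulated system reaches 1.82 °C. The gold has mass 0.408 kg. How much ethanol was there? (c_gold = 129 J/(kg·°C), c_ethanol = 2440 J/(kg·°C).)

m ≈ 0.581 kg

Conservation of energy gives ΣQ = 0:
0.408·129·(1.82 − 374) + m·2440·(1.82 − (-12)) = 0
33721 m = 19589
m = 19589/33721 ≈ 0.5809 kg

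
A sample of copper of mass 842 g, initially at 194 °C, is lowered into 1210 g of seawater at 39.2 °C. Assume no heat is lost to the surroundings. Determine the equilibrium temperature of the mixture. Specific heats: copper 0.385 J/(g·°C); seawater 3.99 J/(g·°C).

T_f ≈ 48.9 °C

T_f is the heat-capacity-weighted average of the initial temperatures:
T_f = (324.17*194 + 4827.9*39.2) / (324.17 + 4827.9)
    = 252143 / 5152.1 ≈ 48.94 °C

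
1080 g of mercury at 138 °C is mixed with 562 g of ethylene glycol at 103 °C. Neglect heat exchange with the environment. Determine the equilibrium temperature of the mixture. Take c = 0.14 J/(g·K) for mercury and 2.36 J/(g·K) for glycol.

T_f ≈ 106.6 °C

Conservation of energy gives ΣQ = 0:
1080*0.14*(T − 138) + 562*2.36*(T − 103) = 0
1477.5 T = 157477
T ≈ 106.58 °C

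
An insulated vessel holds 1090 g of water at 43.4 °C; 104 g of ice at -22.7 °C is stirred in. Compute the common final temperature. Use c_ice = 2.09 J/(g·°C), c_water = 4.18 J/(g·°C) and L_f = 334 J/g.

T_f ≈ 31.7 °C

Taking heat into each body as positive, Σ m c ΔT = 0:
warm ice to 0 °C: 104·2.09·(0 − (-22.7)) = 4934.1
  latent heat to melt: 104·334 = 34736
  meltwater 0→T: 104·4.18·T = 434.72 T
  water cools: 1090·4.18·(T − 43.4) = 4556.2(T − 43.4)
4990.9 T = 197739 − 39670 = 158069
T ≈ 31.67 °C. Since T > 0 °C, the all-ice-melts assumption holds.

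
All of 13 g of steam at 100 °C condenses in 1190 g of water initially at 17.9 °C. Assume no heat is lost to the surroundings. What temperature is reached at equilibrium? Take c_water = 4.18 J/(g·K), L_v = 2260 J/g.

Conservation of energy gives ΣQ = 0:
condense steam: −13×2260 = −29380
  condensate cools 100→T: 13×4.18×(T − 100) = 54.34(T − 100)
  water warms: 1190×4.18×(T − 17.9) = 4974.2(T − 17.9)
5028.5 T = 29380 + 5434 + 89038 = 123852
T ≈ 24.63 °C, under the boiling point, so the assumption holds.

T_f ≈ 24.6 °C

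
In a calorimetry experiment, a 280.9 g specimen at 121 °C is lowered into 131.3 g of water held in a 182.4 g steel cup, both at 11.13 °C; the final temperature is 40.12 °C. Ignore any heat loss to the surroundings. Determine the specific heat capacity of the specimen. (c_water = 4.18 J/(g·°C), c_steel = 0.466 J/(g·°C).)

c ≈ 0.809 J/(g·°C)

Energy conservation, ΣQ = 0:
280.9·c·(40.12 − 121) + 131.3·4.18·(40.12 − 11.13) + 182.4·0.466·(40.12 − 11.13) = 0
-22719 c = -18375
c = -18375/-22719 ≈ 0.8088 J/(g·°C)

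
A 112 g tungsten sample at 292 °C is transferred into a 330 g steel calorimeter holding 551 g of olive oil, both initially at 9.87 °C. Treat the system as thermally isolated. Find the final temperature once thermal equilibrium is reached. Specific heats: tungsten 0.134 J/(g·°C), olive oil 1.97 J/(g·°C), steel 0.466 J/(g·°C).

T_f ≈ 13.2 °C

T_f = Σ m_i c_i T_i / Σ m_i c_i:
T_f = (15.01*292 + 1085.5*9.87 + 153.78*9.87) / (15.01 + 1085.5 + 153.78)
    = 16614 / 1254.3 ≈ 13.25 °C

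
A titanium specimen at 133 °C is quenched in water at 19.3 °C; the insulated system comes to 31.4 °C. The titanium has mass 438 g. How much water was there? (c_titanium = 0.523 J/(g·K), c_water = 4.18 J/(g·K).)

m ≈ 460 g

Net heat exchanged in the isolated system is zero:
438·0.523·(31.4 − 133) + m·4.18·(31.4 − 19.3) = 0
50.58 m = 23274
m = 23274/50.58 ≈ 460.2 g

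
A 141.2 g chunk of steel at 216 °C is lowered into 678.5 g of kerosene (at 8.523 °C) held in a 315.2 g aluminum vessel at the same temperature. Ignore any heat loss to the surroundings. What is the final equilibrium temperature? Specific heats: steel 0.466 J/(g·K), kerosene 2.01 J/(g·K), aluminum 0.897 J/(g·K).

T_f ≈ 16.5 °C

Setting the total heat transfer to zero:
141.2×0.466×(T − 216) + 678.5×2.01×(T − 8.523) + 315.2×0.897×(T − 8.523) = 0
(65.8 + 1363.8 + 282.73) T = 65.8×216 + 1363.8×8.523 + 282.73×8.523
T = 28246 / 1712.3 = 16.5 °C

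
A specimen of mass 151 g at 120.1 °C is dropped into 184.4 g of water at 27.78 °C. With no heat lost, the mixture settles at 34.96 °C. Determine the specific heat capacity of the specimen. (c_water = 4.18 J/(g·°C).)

m_s c (T_s − T_f) = m_water c_water (T_f − T_0):
151·c·(120.1 − 34.96) = 184.4·4.18·(34.96 − 27.78)
12856 c = 5534.3  ⇒  c ≈ 0.4305 J/(g·°C)

c ≈ 0.43 J/(g·°C)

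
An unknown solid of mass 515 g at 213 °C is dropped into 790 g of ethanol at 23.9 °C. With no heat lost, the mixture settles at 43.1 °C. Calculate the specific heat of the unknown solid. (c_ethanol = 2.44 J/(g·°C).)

Heat lost by the unknown solid = heat gained by the ethanol:
515·c·(213 − 43.1) = 790·2.44·(43.1 − 23.9)
87498 c = 37010  ⇒  c ≈ 0.423 J/(g·°C)

c ≈ 0.423 J/(g·°C)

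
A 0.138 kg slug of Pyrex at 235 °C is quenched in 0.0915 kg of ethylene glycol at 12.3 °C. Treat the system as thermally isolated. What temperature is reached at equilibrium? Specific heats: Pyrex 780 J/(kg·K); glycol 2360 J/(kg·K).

T_f ≈ 86.4 °C

Net heat exchanged in the isolated system is zero:
0.138×780×(T − 235) + 0.0915×2360×(T − 12.3) = 0
(107.64 + 215.94) T = 107.64×235 + 215.94×12.3
T ≈ 86.38 °C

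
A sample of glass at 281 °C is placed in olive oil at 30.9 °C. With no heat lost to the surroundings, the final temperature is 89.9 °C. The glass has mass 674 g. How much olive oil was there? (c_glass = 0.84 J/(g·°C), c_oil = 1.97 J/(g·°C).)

m ≈ 931 g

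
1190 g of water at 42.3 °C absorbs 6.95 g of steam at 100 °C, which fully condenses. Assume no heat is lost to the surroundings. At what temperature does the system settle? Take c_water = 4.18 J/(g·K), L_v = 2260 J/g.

Net heat exchanged in the isolated system is zero:
steam→water at 100 °C releases m L_v = 6.95·2260 = 15707; condensate cools 100→T: 6.95·4.18·(T − 100) = 29.05(T − 100); water warms: 1190·4.18·(T − 42.3) = 4974.2(T − 42.3)
5003.3 T = 15707 + 2905.1 + 210409 = 229021
T ≈ 45.77 °C (< 100 °C, so full condensation is consistent).

T_f ≈ 45.8 °C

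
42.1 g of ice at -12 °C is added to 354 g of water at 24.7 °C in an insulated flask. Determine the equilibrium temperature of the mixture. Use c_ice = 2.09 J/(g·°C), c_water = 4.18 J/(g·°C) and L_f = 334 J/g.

T_f ≈ 12.9 °C

Heat gained plus heat lost sum to zero:
ice -12→0 °C: 42.1×2.09×12 = 1055.9; melt ice: 42.1×334 = 14061; meltwater 0→T: 42.1×4.18×T = 175.98 T; water: 1479.7(T − 24.7)
1655.7 T = 36549 − 15117 = 21432
T ≈ 12.94 °C — above 0 °C, consistent with complete melting.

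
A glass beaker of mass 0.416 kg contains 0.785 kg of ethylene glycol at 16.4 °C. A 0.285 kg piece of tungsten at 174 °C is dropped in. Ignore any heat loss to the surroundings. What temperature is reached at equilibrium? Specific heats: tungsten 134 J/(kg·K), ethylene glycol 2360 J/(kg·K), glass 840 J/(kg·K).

T_f ≈ 19.1 °C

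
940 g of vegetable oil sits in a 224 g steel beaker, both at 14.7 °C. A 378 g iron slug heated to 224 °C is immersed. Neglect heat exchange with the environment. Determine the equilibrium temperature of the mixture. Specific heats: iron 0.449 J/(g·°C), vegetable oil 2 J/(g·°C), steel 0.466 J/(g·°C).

T_f is the heat-capacity-weighted average of the initial temperatures:
T_f = (169.72*224 + 1880*14.7 + 104.38*14.7) / (169.72 + 1880 + 104.38)
    = 67188 / 2154.1 ≈ 31.19 °C

T_f ≈ 31.2 °C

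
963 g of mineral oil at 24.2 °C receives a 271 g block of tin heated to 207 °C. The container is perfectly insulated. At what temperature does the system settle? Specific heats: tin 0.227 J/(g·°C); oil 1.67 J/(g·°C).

T_f ≈ 30.9 °C

Let T be the final temperature. ΣQ_i = 0:
271*0.227*(T − 207) + 963*1.67*(T − 24.2) = 0
61.52(T − 207) + 1608.2(T − 24.2) = 0
(61.52 + 1608.2) T = 61.52*207 + 1608.2*24.2
T = 51653 / 1669.7 = 30.9 °C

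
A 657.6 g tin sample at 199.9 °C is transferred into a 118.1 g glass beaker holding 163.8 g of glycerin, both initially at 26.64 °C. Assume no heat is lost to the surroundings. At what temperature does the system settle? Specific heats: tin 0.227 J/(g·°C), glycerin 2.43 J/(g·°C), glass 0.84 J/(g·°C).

Conservation of energy gives ΣQ = 0:
657.6×0.227×(T − 199.9) + 163.8×2.43×(T − 26.64) + 118.1×0.84×(T − 26.64) = 0
149.28(T − 199.9) + 398.03(T − 26.64) + 99.2(T − 26.64) = 0
(149.28 + 398.03 + 99.2) T = 149.28×199.9 + 398.03×26.64 + 99.2×26.64
T = 43087/646.51 ≈ 66.64 °C

T_f ≈ 66.6 °C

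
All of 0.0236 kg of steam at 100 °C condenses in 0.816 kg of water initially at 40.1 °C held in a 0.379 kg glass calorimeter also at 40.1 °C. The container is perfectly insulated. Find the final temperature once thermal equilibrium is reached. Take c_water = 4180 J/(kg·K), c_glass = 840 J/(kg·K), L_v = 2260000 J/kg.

T_f ≈ 55.6 °C

Taking heat into each body as positive, Σ m c ΔT = 0:
steam→water at 100 °C releases m L_v = 0.0236×2260000 = 53336
  condensed water 100 °C→T: 98.65(T − 100)
  water warms: 0.816×4180×(T − 40.1) = 3410.9(T − 40.1)
  cup: 318.36(T − 40.1)
3827.9 T = 53336 + 9864.8 + 149543 = 212743
T ≈ 55.58 °C — below 100 °C, confirming all the steam condensed.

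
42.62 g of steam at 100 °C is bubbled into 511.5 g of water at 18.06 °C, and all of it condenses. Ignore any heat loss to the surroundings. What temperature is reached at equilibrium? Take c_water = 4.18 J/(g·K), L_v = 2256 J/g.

T_f ≈ 65.9 °C

Setting the total heat transfer to zero:
steam→water at 100 °C releases m L_v = 42.62×2256 = 96151; condensed water 100 °C→T: 178.15(T − 100); original water: 2138.1(T − 18.06)
2316.2 T = 96151 + 17815 + 38614 = 152579
T ≈ 65.87 °C — below 100 °C, confirming all the steam condensed.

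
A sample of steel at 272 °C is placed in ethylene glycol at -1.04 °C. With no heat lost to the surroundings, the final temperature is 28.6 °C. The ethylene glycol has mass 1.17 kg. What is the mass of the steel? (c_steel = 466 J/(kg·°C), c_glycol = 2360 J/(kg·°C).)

m ≈ 0.722 kg

|Q_steel| = |Q_glycol|:
m×466×(272 − 28.6) = 1.17×2360×(28.6 − (-1.04))
113424 m = 81842  ⇒  m ≈ 0.7216 kg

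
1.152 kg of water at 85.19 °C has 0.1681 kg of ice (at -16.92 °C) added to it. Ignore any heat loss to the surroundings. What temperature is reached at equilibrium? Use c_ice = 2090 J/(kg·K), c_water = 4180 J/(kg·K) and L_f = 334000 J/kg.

Let T be the final temperature. ΣQ_i = 0:
warm ice to 0 °C: 0.1681·2090·(0 − (-16.92)) = 5944.5; latent heat to melt: 0.1681·334000 = 56145; warm the meltwater: 702.66 T; water: 4815.4(T − 85.19)
5518 T = 410221 − 62090 = 348131
T ≈ 63.09 °C. Since T > 0 °C, the all-ice-melts assumption holds.

T_f ≈ 63.1 °C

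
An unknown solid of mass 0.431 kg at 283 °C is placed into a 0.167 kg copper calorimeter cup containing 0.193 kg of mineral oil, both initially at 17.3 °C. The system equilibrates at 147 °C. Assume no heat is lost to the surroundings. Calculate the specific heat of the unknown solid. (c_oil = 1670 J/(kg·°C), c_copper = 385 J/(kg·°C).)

c ≈ 855 J/(kg·°C)

Conservation of energy gives ΣQ = 0:
0.431×c×(147 − 283) + 0.193×1670×(147 − 17.3) + 0.167×385×(147 − 17.3) = 0
-58.62 c = -50143
c = -50143/-58.62 ≈ 855.4 J/(kg·°C)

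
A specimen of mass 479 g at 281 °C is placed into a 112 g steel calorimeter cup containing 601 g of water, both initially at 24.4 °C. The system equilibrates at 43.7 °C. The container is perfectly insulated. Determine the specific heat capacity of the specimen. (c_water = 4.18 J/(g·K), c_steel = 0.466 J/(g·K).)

Net heat exchanged in the isolated system is zero:
479×c×(43.7 − 281) + 601×4.18×(43.7 − 24.4) + 112×0.466×(43.7 − 24.4) = 0
-113667 c = -49492
c = -49492/-113667 ≈ 0.4354 J/(g·K)

c ≈ 0.435 J/(g·K)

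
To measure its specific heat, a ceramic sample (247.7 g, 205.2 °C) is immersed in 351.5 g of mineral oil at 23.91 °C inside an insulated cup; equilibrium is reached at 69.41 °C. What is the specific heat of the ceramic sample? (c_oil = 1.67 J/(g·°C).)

c ≈ 0.794 J/(g·°C)

Heat lost by the ceramic sample = heat gained by the oil:
247.7×c×(205.2 − 69.41) = 351.5×1.67×(69.41 − 23.91)
33635 c = 26709  ⇒  c ≈ 0.7941 J/(g·°C)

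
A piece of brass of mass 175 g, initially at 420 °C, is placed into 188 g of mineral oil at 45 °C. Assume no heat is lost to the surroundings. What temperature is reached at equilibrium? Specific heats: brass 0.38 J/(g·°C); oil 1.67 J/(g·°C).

T_f is the heat-capacity-weighted average of the initial temperatures:
T_f = (66.5·420 + 313.96·45) / (66.5 + 313.96)
    = 42058 / 380.46 ≈ 110.55 °C

T_f ≈ 110.5 °C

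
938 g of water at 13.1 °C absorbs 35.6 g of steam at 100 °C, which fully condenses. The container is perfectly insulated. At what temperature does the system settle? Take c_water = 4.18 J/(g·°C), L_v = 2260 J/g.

Sum of m c ΔT and latent-heat terms is zero:
steam→water at 100 °C releases m L_v = 35.6×2260 = 80456; condensed water 100 °C→T: 148.81(T − 100); original water: 3920.8(T − 13.1)
4069.6 T = 80456 + 14881 + 51363 = 146700
T ≈ 36.05 °C (< 100 °C, so full condensation is consistent).

T_f ≈ 36.0 °C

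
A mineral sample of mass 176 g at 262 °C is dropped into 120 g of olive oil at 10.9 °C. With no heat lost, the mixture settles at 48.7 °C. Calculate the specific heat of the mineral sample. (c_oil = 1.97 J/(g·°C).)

m_s c (T_s − T_f) = m_oil c_oil (T_f − T_0):
176·c·(262 − 48.7) = 120·1.97·(48.7 − 10.9)
37541 c = 8935.9  ⇒  c ≈ 0.238 J/(g·°C)

c ≈ 0.238 J/(g·°C)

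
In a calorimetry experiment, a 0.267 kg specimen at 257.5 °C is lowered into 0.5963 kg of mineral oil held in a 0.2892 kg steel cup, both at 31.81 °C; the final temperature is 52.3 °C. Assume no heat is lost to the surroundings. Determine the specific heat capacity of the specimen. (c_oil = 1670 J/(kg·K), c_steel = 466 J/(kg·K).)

Setting the total heat transfer to zero:
0.267·c·(52.3 − 257.5) + 0.5963·1670·(52.3 − 31.81) + 0.2892·466·(52.3 − 31.81) = 0
-54.79 c = -23166
c = -23166/-54.79 ≈ 422.8 J/(kg·K)

c ≈ 423 J/(kg·K)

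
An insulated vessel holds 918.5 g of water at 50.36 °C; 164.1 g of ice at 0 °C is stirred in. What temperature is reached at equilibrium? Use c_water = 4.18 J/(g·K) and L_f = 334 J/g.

T_f ≈ 30.6 °C

Taking heat into each body as positive, Σ m c ΔT = 0:
melt ice: 164.1×334 = 54809
  meltwater 0→T: 164.1×4.18×T = 685.94 T
  water: 3839.3(T − 50.36)
4525.3 T = 193349 − 54809 = 138539
T ≈ 30.61 °C — above 0 °C, consistent with complete melting.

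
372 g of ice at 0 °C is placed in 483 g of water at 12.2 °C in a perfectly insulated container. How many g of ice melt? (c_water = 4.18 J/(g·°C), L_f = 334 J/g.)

m_melted ≈ 73.7 g

Water can give up m c ΔT = 483×4.18×12.2 = 24631 J before reaching 0 °C.
Melting all 372 g of ice would need 372×334 = 124248 J.
24631 J < 124248 J, so only part of the ice melts and the system sits at 0 °C.
Mass melted = 24631/334 ≈ 73.75 g.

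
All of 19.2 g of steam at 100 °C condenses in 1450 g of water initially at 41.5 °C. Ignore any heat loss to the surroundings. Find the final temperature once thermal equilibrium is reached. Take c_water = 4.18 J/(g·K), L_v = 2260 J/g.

Net heat exchanged in the isolated system is zero:
steam→water at 100 °C releases m L_v = 19.2·2260 = 43392; condensed water 100 °C→T: 80.26(T − 100); original water: 6061(T − 41.5)
6141.3 T = 43392 + 8025.6 + 251532 = 302949
T ≈ 49.33 °C, under the boiling point, so the assumption holds.

T_f ≈ 49.3 °C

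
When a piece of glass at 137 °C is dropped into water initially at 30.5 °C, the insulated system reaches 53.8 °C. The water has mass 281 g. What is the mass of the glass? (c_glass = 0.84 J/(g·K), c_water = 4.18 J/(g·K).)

|Q_glass| = |Q_water|:
m·0.84·(137 − 53.8) = 281·4.18·(53.8 − 30.5)
69.89 m = 27368  ⇒  m ≈ 391.6 g

m ≈ 392 g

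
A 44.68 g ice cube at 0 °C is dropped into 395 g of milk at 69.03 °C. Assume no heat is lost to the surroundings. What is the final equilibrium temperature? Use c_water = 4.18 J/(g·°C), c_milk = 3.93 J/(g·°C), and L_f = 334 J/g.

Energy balance with sensible and latent terms:
melt ice: 44.68·334 = 14923; warm the meltwater: 186.76 T; milk: 1552.4(T − 69.03)
1739.1 T = 107159 − 14923 = 92236
T ≈ 53.04 °C — above 0 °C, consistent with complete melting.

T_f ≈ 53.0 °C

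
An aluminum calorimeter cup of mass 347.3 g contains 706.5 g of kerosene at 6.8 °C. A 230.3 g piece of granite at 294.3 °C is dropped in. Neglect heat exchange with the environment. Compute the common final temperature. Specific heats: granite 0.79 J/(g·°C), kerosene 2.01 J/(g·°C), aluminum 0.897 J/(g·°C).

Heat gained plus heat lost sum to zero:
230.3*0.79*(T − 294.3) + 706.5*2.01*(T − 6.8) + 347.3*0.897*(T − 6.8) = 0
181.94(T − 294.3) + 1420.1(T − 6.8) + 311.53(T − 6.8) = 0
(181.94 + 1420.1 + 311.53) T = 181.94*294.3 + 1420.1*6.8 + 311.53*6.8
T = 65319 / 1913.5 = 34.1 °C

T_f ≈ 34.1 °C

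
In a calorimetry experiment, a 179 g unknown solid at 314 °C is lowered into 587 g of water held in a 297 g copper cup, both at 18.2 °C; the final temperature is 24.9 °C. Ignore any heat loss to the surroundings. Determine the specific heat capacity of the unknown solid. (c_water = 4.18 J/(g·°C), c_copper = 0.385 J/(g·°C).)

c ≈ 0.332 J/(g·°C)

Conservation of energy gives ΣQ = 0:
179×c×(24.9 − 314) + 587×4.18×(24.9 − 18.2) + 297×0.385×(24.9 − 18.2) = 0
-51749 c = -17206
c = -17206/-51749 ≈ 0.3325 J/(g·°C)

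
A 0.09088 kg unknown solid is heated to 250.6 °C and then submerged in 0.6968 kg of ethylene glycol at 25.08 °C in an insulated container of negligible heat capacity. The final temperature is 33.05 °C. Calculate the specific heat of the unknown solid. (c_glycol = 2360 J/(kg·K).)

c ≈ 663 J/(kg·K)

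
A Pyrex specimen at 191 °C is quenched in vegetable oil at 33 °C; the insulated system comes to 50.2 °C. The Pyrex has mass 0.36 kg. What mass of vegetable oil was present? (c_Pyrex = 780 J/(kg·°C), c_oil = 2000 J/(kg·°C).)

Heat lost by the Pyrex = heat gained by the oil:
0.36·780·(191 − 50.2) = m·2000·(50.2 − 33)
34400 m = 39537  ⇒  m ≈ 1.149 kg

m ≈ 1.15 kg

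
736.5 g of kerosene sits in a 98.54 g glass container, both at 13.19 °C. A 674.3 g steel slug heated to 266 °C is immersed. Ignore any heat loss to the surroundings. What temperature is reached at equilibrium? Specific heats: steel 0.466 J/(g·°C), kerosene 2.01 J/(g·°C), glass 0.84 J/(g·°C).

T_f ≈ 55.5 °C

Heat gained plus heat lost sum to zero:
674.3·0.466·(T − 266) + 736.5·2.01·(T − 13.19) + 98.54·0.84·(T − 13.19) = 0
(314.22 + 1480.4 + 82.77) T = 314.22·266 + 1480.4·13.19 + 82.77·13.19
T = 104201 / 1877.4 = 55.5 °C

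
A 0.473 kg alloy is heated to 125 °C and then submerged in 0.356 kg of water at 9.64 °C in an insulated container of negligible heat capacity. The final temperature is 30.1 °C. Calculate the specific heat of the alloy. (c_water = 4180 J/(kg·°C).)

c ≈ 678 J/(kg·°C)

Setting the total heat transfer to zero:
0.473·c·(30.1 − 125) + 0.356·4180·(30.1 − 9.64) = 0
-44.89 c = -30446
c = -30446/-44.89 ≈ 678.3 J/(kg·°C)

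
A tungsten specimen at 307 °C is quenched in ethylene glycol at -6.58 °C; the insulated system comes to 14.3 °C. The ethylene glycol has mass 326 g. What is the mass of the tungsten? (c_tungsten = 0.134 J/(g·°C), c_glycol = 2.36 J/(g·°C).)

Setting the total heat transfer to zero:
m×0.134×(14.3 − 307) + 326×2.36×(14.3 − (-6.58)) = 0
-39.22 m = -16064
m = -16064/-39.22 ≈ 409.6 g

m ≈ 410 g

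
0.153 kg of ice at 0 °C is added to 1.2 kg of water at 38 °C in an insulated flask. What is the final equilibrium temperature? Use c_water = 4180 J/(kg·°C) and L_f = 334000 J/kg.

T_f ≈ 24.7 °C

Conservation of energy gives ΣQ = 0:
latent heat to melt: 0.153·334000 = 51102
  warm the meltwater: 639.54 T
  water cools: 1.2·4180·(T − 38) = 5016(T − 38)
5655.5 T = 190608 − 51102 = 139506
T ≈ 24.67 °C. Since T > 0 °C, the all-ice-melts assumption holds.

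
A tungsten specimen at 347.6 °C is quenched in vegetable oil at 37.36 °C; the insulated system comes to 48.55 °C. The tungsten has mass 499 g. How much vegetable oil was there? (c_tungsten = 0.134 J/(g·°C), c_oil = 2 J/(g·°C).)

m ≈ 893 g

|Q_tungsten| = |Q_oil|:
499×0.134×(347.6 − 48.55) = m×2×(48.55 − 37.36)
22.38 m = 19996  ⇒  m ≈ 893.5 g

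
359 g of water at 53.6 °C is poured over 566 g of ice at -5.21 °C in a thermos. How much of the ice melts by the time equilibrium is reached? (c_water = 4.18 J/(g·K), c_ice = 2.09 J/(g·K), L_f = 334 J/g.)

Water can give up m c ΔT = 359·4.18·53.6 = 80433 J before reaching 0 °C.
Of that, 566·2.09·5.21 = 6163.1 J goes to bring the ice to 0 °C, leaving 74270 J.
To melt every bit of ice: 566·334 = 189044 J.
74270 J < 189044 J, so only part of the ice melts and the system sits at 0 °C.
Mass melted = 74270/334 ≈ 222.4 g.

m_melted ≈ 222 g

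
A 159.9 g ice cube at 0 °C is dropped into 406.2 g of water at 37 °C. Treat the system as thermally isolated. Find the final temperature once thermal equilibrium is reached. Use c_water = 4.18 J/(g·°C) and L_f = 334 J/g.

Let T be the final temperature. ΣQ_i = 0:
melt ice: 159.9·334 = 53407; meltwater 0→T: 159.9·4.18·T = 668.38 T; water: 1697.9(T − 37)
2366.3 T = 62823 − 53407 = 9416.3
T ≈ 3.98 °C. Since T > 0 °C, the all-ice-melts assumption holds.

T_f ≈ 4.0 °C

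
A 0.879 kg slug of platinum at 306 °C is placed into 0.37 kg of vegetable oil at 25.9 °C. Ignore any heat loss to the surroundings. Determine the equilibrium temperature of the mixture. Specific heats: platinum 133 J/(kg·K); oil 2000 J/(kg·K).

T_f ≈ 64.1 °C

|Q_platinum| = |Q_oil|:
0.879*133*(306 − T) = 0.37*2000*(T − 25.9)
116.91(306 − T) = 740(T − 25.9)
856.91 T = 54940  ⇒  T ≈ 64.11 °C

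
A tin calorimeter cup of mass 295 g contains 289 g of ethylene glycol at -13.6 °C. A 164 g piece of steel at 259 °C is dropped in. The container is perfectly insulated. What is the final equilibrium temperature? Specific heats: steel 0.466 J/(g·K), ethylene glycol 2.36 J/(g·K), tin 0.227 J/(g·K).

Net heat exchanged in the isolated system is zero:
164·0.466·(T − 259) + 289·2.36·(T − (-13.6)) + 295·0.227·(T − (-13.6)) = 0
(76.42 + 682.04 + 66.97) T = 76.42·259 + 682.04·(-13.6) + 66.97·(-13.6)
T = 9607.3 / 825.43 = 11.6 °C

T_f ≈ 11.6 °C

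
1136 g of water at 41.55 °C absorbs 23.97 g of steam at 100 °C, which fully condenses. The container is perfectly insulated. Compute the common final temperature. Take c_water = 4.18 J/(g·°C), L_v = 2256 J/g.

T_f ≈ 53.9 °C

Let T be the final temperature. ΣQ_i = 0:
latent heat released on condensation: 23.97×2256 = 54076; condensate cools 100→T: 23.97×4.18×(T − 100) = 100.19(T − 100); water warms: 1136×4.18×(T − 41.55) = 4748.5(T − 41.55)
4848.7 T = 54076 + 10019 + 197299 = 261395
T ≈ 53.91 °C — below 100 °C, confirming all the steam condensed.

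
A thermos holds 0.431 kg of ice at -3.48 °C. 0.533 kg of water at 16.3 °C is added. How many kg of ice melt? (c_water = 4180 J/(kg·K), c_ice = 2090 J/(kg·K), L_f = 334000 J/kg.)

m_melted ≈ 0.0993 kg

Water can give up m c ΔT = 0.533×4180×16.3 = 36315 J before reaching 0 °C.
Warming the ice to 0 °C takes 0.431×2090×3.48 = 3134.7 J, leaving 33181 J for melting.
Melting all 0.431 kg of ice would need 0.431×334000 = 143954 J.
Since 33181 < 143954 J, not all the ice melts; equilibrium is at 0 °C.
Mass melted = 33181/334000 ≈ 0.09934 kg.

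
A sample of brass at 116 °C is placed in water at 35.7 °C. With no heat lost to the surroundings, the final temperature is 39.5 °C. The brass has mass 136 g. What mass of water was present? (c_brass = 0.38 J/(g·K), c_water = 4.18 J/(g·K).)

m ≈ 249 g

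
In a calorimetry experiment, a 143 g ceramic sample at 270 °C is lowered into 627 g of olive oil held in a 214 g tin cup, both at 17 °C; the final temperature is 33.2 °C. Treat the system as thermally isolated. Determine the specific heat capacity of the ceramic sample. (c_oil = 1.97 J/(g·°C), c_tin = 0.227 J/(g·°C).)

c ≈ 0.614 J/(g·°C)

Setting the total heat transfer to zero:
143×c×(33.2 − 270) + 627×1.97×(33.2 − 17) + 214×0.227×(33.2 − 17) = 0
-33862 c = -20797
c = -20797/-33862 ≈ 0.6142 J/(g·°C)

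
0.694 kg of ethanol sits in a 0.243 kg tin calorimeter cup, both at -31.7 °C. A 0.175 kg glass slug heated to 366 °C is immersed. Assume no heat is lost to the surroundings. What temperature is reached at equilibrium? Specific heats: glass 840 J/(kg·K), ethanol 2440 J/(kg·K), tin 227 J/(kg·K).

With ΣQ=0 the equilibrium temperature is the m·c-weighted mean:
T_f = (147·366 + 1693.4·(-31.7) + 55.16·(-31.7)) / (147 + 1693.4 + 55.16)
    = -1626.1 / 1895.5 ≈ -0.86 °C

T_f ≈ -0.9 °C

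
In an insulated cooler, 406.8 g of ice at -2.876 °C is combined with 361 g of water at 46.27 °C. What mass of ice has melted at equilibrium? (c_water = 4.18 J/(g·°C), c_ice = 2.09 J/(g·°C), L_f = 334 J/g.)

m_melted ≈ 202 g

Heat available from the water dropping to 0 °C: 361·4.18·46.27 = 69821 J.
Of that, 406.8·2.09·2.876 = 2445.2 J goes to bring the ice to 0 °C, leaving 67375 J.
Fully melting the ice requires m_ice L_f = 406.8·334 = 135871 J.
Since 67375 < 135871 J, not all the ice melts; equilibrium is at 0 °C.
m_melted·334 = 67375  ⇒  m_melted ≈ 201.7 g.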